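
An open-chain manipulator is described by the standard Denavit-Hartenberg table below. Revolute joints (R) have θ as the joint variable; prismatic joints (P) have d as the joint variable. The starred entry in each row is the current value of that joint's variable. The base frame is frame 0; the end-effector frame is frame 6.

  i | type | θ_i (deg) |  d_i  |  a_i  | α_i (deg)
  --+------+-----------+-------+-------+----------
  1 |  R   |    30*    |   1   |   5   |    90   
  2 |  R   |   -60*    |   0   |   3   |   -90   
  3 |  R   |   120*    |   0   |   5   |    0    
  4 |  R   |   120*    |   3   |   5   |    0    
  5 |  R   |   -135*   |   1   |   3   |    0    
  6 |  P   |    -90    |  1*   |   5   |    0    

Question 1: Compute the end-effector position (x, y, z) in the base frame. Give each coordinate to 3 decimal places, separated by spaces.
after link 1: o_1 = (4.3301, 2.5000, 1.0000)
after link 2: o_2 = (5.6292, 3.2500, -1.5981)
after link 3: o_3 = (2.3816, 6.3750, 0.5670)
after link 4: o_4 = (5.7141, 3.2990, 4.2321)
after link 5: o_5 = (4.6790, 6.0475, 5.4045)
after link 6: o_6 = (6.8732, 8.8086, 1.7219)

6.873 8.809 1.722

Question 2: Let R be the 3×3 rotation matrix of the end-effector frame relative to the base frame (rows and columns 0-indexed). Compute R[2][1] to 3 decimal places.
End-effector y-axis (col 1 of R) = (-0.5950,0.7718,0.2241)
R[2][1] = 0.2241

0.224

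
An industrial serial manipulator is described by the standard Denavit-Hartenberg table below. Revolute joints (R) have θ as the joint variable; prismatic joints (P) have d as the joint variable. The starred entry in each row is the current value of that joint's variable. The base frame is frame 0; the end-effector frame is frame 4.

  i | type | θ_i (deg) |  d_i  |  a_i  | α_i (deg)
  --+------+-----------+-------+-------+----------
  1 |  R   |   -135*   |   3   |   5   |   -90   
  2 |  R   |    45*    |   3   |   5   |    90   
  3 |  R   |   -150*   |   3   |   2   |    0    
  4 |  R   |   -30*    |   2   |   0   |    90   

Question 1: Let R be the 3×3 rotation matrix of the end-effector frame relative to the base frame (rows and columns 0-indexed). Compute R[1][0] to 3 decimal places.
End-effector x-axis (col 0 of R) = (0.5000,0.5000,0.7071)
R[1][0] = 0.5000

0.500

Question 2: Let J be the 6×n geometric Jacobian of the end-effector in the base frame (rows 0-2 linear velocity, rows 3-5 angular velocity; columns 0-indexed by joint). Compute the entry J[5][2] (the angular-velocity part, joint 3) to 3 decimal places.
axis z_2 = (-0.5000,-0.5000,0.7071); lever o_n−o_2 = (-2.3411,-0.9269,4.7603)
cross product → J_v[:, 2] = (-1.7247,0.7247,-0.7071)
J_ω[:, 2] = z_2
entry J[5][2] = 0.7071

0.707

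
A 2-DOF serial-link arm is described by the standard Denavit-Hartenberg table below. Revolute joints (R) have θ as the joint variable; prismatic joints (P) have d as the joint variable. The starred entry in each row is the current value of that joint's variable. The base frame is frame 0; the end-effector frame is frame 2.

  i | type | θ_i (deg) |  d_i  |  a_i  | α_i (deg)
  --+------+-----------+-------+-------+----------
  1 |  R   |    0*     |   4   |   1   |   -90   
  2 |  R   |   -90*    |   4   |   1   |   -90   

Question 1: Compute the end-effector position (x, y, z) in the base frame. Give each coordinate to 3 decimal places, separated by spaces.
after link 1: o_1 = (1.0000, 0.0000, 4.0000)
after link 2: o_2 = (1.0000, 4.0000, 5.0000)

1.000 4.000 5.000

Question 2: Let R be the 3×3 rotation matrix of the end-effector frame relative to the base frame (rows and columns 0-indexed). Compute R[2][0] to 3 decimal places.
End-effector x-axis (col 0 of R) = (0.0000,-0.0000,1.0000)
R[2][0] = 1.0000

1.000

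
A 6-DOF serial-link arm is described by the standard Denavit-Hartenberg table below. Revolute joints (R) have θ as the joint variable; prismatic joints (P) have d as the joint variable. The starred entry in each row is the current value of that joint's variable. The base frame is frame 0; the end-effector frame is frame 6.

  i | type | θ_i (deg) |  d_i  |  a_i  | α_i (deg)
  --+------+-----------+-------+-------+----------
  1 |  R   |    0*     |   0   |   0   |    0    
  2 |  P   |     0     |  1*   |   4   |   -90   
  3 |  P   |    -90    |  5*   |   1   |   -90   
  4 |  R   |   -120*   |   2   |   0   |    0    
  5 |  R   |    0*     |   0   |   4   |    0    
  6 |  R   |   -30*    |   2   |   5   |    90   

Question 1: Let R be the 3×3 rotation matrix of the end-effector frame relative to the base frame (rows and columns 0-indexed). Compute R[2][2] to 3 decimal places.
End-effector z-axis (col 2 of R) = (0.0000,-0.8660,-0.5000)
R[2][2] = -0.5000

-0.500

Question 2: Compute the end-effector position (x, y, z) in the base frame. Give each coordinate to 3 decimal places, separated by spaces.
after link 1: o_1 = (0.0000, 0.0000, 0.0000)
after link 2: o_2 = (4.0000, 0.0000, 1.0000)
after link 3: o_3 = (4.0000, 5.0000, 2.0000)
after link 4: o_4 = (6.0000, 5.0000, 2.0000)
after link 5: o_5 = (6.0000, 8.4641, 0.0000)
after link 6: o_6 = (8.0000, 10.9641, -4.3301)

8.000 10.964 -4.330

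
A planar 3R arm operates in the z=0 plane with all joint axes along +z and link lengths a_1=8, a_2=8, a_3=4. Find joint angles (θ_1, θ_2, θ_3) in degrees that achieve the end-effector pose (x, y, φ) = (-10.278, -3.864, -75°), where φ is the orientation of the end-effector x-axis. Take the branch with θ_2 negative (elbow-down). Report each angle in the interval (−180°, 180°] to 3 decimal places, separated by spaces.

-134.996 -90.004 150.001

wrist centre = target − a_3·(cos φ, sin φ) = (-11.3133, -0.0003)
cos θ_2 = (127.9902−8²−8²)/(2·8·8) = -0.0001; θ_2 = -90.0044° (elbow-down)
β = atan2(-0.0003,-11.3133) = -179.9985°; ψ = atan2(-8.0000,7.9994) = -45.0022°
θ_1 = β − ψ = -134.9963°
θ_3 = φ − θ_1 − θ_2 = 150.0007° (wrapped to (-180°,180°])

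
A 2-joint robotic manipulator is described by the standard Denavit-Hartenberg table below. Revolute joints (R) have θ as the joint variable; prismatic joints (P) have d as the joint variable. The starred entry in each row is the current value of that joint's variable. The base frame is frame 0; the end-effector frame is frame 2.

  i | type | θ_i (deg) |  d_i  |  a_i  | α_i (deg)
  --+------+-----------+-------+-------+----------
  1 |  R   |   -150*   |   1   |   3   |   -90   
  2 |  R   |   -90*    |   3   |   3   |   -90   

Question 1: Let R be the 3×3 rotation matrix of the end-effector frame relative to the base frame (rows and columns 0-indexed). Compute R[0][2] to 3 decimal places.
-0.866

End-effector z-axis (col 2 of R) = (-0.8660,-0.5000,-0.0000)
R[0][2] = -0.8660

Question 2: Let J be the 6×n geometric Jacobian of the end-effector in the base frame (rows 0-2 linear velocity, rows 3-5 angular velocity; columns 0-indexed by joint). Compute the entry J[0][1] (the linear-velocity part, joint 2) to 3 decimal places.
axis z_1 = (0.5000,-0.8660,0.0000); lever o_n−o_1 = (1.5000,-2.5981,3.0000)
cross product → J_v[:, 1] = (-2.5981,-1.5000,0.0000)
J_ω[:, 1] = z_1
entry J[0][1] = -2.5981

-2.598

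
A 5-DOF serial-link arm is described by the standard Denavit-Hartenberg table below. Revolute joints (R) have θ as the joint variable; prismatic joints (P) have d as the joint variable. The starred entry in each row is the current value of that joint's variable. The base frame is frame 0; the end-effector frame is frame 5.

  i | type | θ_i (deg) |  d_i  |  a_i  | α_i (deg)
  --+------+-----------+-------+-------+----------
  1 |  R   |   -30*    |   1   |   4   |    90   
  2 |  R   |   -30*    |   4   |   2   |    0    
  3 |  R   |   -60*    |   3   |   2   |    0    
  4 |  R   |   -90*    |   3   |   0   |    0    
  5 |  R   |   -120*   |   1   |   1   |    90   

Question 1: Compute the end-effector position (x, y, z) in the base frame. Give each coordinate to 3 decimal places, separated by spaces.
-0.103 -12.642 -1.134

after link 1: o_1 = (3.4641, -2.0000, 1.0000)
after link 2: o_2 = (2.9641, -6.3301, 0.0000)
after link 3: o_3 = (1.4641, -8.9282, -2.0000)
after link 4: o_4 = (-0.0359, -11.5263, -2.0000)
after link 5: o_5 = (-0.1029, -12.6423, -1.1340)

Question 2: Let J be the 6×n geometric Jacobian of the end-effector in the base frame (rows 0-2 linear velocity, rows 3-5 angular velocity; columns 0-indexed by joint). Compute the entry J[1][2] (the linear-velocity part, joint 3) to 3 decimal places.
-0.567

axis z_2 = (-0.5000,-0.8660,0.0000); lever o_n−o_2 = (-3.0670,-6.3122,-1.1340)
cross product → J_v[:, 2] = (0.9821,-0.5670,0.5000)
J_ω[:, 2] = z_2
entry J[1][2] = -0.5670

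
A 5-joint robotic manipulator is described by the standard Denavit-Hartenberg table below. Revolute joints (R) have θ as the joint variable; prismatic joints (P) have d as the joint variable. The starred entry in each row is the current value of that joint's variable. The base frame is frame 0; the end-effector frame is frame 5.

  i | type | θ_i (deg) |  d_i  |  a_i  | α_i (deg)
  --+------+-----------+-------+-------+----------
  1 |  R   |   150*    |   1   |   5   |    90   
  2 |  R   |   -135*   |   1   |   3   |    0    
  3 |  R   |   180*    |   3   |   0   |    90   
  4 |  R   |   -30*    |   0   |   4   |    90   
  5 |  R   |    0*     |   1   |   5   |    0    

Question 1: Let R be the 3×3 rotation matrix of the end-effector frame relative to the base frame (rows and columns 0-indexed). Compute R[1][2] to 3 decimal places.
End-effector z-axis (col 2 of R) = (-0.1268,-0.9268,-0.3536)
R[1][2] = -0.9268

-0.927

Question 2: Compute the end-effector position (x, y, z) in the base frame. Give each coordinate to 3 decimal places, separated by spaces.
-7.643 2.835 4.036

after link 1: o_1 = (-4.3301, 2.5000, 1.0000)
after link 2: o_2 = (-1.9930, 2.3054, -1.1213)
after link 3: o_3 = (-0.4930, 4.9034, -1.1213)
after link 4: o_4 = (-3.6143, 4.3961, 1.3282)
after link 5: o_5 = (-7.6428, 2.8352, 4.0365)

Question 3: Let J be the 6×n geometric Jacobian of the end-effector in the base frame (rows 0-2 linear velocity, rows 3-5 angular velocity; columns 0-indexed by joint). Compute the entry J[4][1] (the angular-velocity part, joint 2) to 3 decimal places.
0.866

axis z_1 = (0.5000,0.8660,0.0000); lever o_n−o_1 = (-3.3127,0.3352,3.0365)
cross product → J_v[:, 1] = (2.6297,-1.5182,3.0365)
J_ω[:, 1] = z_1
entry J[4][1] = 0.8660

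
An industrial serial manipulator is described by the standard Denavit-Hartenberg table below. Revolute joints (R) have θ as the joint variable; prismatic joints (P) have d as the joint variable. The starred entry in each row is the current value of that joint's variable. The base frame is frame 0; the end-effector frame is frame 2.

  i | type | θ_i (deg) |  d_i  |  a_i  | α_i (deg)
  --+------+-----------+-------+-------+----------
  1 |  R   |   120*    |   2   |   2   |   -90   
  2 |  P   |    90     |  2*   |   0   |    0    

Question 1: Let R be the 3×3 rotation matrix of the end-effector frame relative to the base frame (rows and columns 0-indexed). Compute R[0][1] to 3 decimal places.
End-effector y-axis (col 1 of R) = (0.5000,-0.8660,-0.0000)
R[0][1] = 0.5000

0.500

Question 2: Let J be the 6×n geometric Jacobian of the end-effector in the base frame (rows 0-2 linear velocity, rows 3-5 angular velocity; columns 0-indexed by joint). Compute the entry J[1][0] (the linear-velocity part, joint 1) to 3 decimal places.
axis z_0 = ẑ; lever o_n−o_0 = (-2.7321,0.7321,2.0000)
cross product → J_v[:, 0] = (-0.7321,-2.7321,0.0000)
J_ω[:, 0] = z_0
entry J[1][0] = -2.7321

-2.732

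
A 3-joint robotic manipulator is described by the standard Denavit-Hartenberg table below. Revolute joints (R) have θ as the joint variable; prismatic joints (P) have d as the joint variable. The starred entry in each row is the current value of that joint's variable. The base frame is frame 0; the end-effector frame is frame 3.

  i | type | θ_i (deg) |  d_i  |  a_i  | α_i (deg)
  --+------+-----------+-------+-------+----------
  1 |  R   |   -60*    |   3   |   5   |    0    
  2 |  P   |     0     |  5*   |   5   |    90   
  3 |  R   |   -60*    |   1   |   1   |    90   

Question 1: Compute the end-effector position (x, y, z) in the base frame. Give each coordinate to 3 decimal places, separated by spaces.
4.384 -9.593 7.134

after link 1: o_1 = (2.5000, -4.3301, 3.0000)
after link 2: o_2 = (5.0000, -8.6603, 8.0000)
after link 3: o_3 = (4.3840, -9.5933, 7.1340)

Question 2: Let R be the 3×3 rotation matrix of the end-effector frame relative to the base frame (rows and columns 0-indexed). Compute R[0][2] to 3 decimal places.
End-effector z-axis (col 2 of R) = (-0.4330,0.7500,-0.5000)
R[0][2] = -0.4330

-0.433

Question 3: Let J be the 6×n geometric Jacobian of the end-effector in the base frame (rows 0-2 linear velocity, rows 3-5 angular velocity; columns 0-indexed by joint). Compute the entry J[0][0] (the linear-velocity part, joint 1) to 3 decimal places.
axis z_0 = ẑ; lever o_n−o_0 = (4.3840,-9.5933,7.1340)
cross product → J_v[:, 0] = (9.5933,4.3840,-0.0000)
J_ω[:, 0] = z_0
entry J[0][0] = 9.5933

9.593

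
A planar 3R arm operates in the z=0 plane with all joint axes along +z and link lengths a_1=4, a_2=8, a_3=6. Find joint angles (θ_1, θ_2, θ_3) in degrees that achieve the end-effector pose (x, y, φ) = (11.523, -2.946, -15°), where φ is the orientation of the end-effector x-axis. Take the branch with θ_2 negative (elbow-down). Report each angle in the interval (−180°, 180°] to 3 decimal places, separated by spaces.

92.656 -135.001 27.345

wrist centre = target − a_3·(cos φ, sin φ) = (5.7274, -1.3931)
cos θ_2 = (34.7443−4²−8²)/(2·4·8) = -0.7071; θ_2 = -135.0011° (elbow-down)
β = atan2(-1.3931,5.7274) = -13.6706°; ψ = atan2(-5.6567,-1.6570) = -106.3262°
θ_1 = β − ψ = 92.6556°
θ_3 = φ − θ_1 − θ_2 = 27.3454° (wrapped to (-180°,180°])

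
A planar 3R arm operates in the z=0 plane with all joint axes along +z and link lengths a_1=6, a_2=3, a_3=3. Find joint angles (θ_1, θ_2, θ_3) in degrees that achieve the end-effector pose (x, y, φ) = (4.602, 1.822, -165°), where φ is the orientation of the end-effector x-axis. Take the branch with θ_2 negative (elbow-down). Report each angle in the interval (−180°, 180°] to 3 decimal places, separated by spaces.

38.217 -60.002 -143.215

wrist centre = target − a_3·(cos φ, sin φ) = (7.4998, 2.5985)
cos θ_2 = (62.9986−6²−3²)/(2·6·3) = 0.5000; θ_2 = -60.0025° (elbow-down)
β = atan2(2.5985,7.4998) = 19.1097°; ψ = atan2(-2.5981,7.4999) = -19.1073°
θ_1 = β − ψ = 38.2170°
θ_3 = φ − θ_1 − θ_2 = -143.2146° (wrapped to (-180°,180°])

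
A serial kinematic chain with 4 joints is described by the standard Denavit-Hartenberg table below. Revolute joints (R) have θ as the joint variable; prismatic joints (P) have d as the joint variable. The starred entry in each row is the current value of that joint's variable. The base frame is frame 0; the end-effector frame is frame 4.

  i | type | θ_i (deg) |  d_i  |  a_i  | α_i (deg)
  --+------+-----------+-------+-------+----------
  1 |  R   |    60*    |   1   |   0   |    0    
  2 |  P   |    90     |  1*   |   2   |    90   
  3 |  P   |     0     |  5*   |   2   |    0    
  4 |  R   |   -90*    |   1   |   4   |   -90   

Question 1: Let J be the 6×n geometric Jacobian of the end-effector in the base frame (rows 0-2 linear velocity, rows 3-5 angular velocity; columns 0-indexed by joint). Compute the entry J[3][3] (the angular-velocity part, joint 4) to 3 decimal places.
axis z_3 = (0.5000,0.8660,0.0000); lever o_n−o_3 = (0.5000,0.8660,-4.0000)
cross product → J_v[:, 3] = (-3.4641,2.0000,0.0000)
J_ω[:, 3] = z_3
entry J[3][3] = 0.5000

0.500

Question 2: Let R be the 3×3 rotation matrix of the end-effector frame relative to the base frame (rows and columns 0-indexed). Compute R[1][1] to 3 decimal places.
End-effector y-axis (col 1 of R) = (-0.5000,-0.8660,-0.0000)
R[1][1] = -0.8660

-0.866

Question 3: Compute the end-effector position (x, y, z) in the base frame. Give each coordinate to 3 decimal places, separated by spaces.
after link 1: o_1 = (0.0000, 0.0000, 1.0000)
after link 2: o_2 = (-1.7321, 1.0000, 2.0000)
after link 3: o_3 = (-0.9641, 6.3301, 2.0000)
after link 4: o_4 = (-0.4641, 7.1962, -2.0000)

-0.464 7.196 -2.000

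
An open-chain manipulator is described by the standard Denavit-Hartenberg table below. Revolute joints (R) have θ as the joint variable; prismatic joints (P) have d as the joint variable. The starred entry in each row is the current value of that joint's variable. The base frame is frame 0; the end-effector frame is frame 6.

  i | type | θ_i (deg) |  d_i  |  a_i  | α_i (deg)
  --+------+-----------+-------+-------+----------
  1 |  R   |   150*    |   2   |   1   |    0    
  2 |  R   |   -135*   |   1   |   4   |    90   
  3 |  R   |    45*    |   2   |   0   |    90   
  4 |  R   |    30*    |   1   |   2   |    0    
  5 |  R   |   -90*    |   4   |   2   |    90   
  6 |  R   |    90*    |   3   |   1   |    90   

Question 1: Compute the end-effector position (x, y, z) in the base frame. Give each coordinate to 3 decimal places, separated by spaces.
after link 1: o_1 = (-0.8660, 0.5000, 2.0000)
after link 2: o_2 = (2.9977, 1.5353, 3.0000)
after link 3: o_3 = (3.5153, -0.3966, 3.0000)
after link 4: o_4 = (5.6402, -0.8625, 3.5176)
after link 5: o_5 = (8.6069, 1.7256, 1.3963)
after link 6: o_6 = (7.1272, 2.8820, -1.1479)

7.127 2.882 -1.148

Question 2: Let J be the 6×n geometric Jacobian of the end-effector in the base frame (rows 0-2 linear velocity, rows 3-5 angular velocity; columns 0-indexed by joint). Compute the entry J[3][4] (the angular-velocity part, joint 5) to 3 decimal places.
axis z_4 = (0.6830,0.1830,-0.7071); lever o_n−o_4 = (1.4870,3.7445,-4.6655)
cross product → J_v[:, 4] = (1.7939,2.1351,2.2854)
J_ω[:, 4] = z_4
entry J[3][4] = 0.6830

0.683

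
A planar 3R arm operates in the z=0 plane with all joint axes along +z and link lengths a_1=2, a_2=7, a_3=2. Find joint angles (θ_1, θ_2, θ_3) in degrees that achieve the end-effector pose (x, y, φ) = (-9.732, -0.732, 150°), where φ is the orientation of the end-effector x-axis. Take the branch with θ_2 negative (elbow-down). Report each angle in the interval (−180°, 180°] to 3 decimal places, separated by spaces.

-119.998 -60.002 -29.999

wrist centre = target − a_3·(cos φ, sin φ) = (-7.9999, -1.7320)
cos θ_2 = (66.9990−2²−7²)/(2·2·7) = 0.5000; θ_2 = -60.0023° (elbow-down)
β = atan2(-1.7320,-7.9999) = -167.7839°; ψ = atan2(-6.0623,5.4998) = -47.7856°
θ_1 = β − ψ = -119.9983°
θ_3 = φ − θ_1 − θ_2 = -29.9993° (wrapped to (-180°,180°])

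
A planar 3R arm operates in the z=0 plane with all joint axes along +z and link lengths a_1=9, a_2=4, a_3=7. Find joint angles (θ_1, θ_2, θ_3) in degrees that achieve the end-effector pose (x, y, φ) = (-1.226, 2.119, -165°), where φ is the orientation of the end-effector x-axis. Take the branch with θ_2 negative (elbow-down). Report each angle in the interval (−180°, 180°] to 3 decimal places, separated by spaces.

60.001 -134.996 -90.006

wrist centre = target − a_3·(cos φ, sin φ) = (5.5355, 3.9307)
cos θ_2 = (46.0922−9²−4²)/(2·9·4) = -0.7071; θ_2 = -134.9956° (elbow-down)
β = atan2(3.9307,5.5355) = 35.3785°; ψ = atan2(-2.8286,6.1718) = -24.6229°
θ_1 = β − ψ = 60.0013°
θ_3 = φ − θ_1 − θ_2 = -90.0057° (wrapped to (-180°,180°])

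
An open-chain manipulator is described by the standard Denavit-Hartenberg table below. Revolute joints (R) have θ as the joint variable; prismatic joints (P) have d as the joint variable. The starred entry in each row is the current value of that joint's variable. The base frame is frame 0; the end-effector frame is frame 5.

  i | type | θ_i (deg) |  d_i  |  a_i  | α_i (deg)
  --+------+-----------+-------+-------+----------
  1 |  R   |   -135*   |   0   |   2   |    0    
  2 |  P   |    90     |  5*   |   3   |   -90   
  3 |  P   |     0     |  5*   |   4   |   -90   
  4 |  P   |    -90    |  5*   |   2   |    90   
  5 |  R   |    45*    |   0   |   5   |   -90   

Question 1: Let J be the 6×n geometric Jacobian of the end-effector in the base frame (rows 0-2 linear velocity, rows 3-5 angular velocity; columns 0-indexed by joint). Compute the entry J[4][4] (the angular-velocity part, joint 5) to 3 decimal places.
0.707

axis z_4 = (-0.7071,0.7071,-0.0000); lever o_n−o_4 = (2.5000,2.5000,-3.5355)
cross product → J_v[:, 4] = (-2.5000,-2.5000,-3.5355)
J_ω[:, 4] = z_4
entry J[4][4] = 0.7071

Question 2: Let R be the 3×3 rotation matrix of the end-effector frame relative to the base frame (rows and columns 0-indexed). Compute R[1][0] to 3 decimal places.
End-effector x-axis (col 0 of R) = (0.5000,0.5000,-0.7071)
R[1][0] = 0.5000

0.500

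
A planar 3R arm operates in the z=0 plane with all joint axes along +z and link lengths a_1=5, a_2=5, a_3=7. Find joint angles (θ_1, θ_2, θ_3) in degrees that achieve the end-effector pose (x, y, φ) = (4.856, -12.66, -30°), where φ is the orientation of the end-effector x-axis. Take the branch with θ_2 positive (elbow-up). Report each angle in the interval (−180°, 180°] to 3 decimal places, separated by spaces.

-119.997 44.992 45.006

wrist centre = target − a_3·(cos φ, sin φ) = (-1.2062, -9.1600)
cos θ_2 = (85.3605−5²−5²)/(2·5·5) = 0.7072; θ_2 = 44.9917° (elbow-up)
β = atan2(-9.1600,-1.2062) = -97.5015°; ψ = atan2(3.5350,8.5360) = 22.4958°
θ_1 = β − ψ = -119.9973°
θ_3 = φ − θ_1 − θ_2 = 45.0056° (wrapped to (-180°,180°])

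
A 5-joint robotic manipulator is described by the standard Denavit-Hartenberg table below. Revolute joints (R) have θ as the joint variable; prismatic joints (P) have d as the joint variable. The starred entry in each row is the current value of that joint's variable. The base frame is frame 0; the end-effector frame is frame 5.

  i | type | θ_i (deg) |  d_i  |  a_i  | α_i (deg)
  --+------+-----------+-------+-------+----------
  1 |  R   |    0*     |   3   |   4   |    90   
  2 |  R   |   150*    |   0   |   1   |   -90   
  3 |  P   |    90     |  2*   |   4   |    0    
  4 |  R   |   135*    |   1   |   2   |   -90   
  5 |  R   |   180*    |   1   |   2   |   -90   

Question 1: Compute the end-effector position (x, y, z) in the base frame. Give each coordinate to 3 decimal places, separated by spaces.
after link 1: o_1 = (4.0000, 0.0000, 3.0000)
after link 2: o_2 = (3.1340, 0.0000, 3.5000)
after link 3: o_3 = (2.1340, 4.0000, 1.7679)
after link 4: o_4 = (2.8587, 2.5858, 0.1948)
after link 5: o_5 = (1.0216, 3.2929, 1.2555)

1.022 3.293 1.255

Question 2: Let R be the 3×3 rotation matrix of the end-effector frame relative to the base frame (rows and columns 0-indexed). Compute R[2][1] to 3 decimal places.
-0.354

End-effector y-axis (col 1 of R) = (0.6124,0.7071,-0.3536)
R[2][1] = -0.3536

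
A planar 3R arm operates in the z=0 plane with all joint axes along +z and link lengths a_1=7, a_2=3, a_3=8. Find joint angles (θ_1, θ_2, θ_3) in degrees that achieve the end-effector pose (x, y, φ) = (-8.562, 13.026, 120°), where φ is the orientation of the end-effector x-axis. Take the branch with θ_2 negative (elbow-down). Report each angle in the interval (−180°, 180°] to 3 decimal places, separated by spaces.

150.001 -90.007 60.006

wrist centre = target − a_3·(cos φ, sin φ) = (-4.5620, 6.0978)
cos θ_2 = (57.9950−7²−3²)/(2·7·3) = -0.0001; θ_2 = -90.0069° (elbow-down)
β = atan2(6.0978,-4.5620) = 126.8016°; ψ = atan2(-3.0000,6.9996) = -23.1997°
θ_1 = β − ψ = 150.0013°
θ_3 = φ − θ_1 − θ_2 = 60.0056° (wrapped to (-180°,180°])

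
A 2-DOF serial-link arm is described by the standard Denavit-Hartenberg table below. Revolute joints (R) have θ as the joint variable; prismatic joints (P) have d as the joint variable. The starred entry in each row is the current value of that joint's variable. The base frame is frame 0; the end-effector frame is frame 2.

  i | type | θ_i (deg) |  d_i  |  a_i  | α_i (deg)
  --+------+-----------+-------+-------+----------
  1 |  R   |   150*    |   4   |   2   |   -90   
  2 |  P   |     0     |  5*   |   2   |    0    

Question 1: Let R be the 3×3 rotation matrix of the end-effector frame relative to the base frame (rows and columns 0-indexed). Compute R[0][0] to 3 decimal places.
End-effector x-axis (col 0 of R) = (-0.8660,0.5000,0.0000)
R[0][0] = -0.8660

-0.866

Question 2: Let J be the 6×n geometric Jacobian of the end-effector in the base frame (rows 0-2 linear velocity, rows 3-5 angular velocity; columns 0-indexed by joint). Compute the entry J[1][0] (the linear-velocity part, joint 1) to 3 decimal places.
axis z_0 = ẑ; lever o_n−o_0 = (-5.9641,-2.3301,4.0000)
cross product → J_v[:, 0] = (2.3301,-5.9641,0.0000)
J_ω[:, 0] = z_0
entry J[1][0] = -5.9641

-5.964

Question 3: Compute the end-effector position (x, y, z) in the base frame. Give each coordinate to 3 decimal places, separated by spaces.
-5.964 -2.330 4.000

after link 1: o_1 = (-1.7321, 1.0000, 4.0000)
after link 2: o_2 = (-5.9641, -2.3301, 4.0000)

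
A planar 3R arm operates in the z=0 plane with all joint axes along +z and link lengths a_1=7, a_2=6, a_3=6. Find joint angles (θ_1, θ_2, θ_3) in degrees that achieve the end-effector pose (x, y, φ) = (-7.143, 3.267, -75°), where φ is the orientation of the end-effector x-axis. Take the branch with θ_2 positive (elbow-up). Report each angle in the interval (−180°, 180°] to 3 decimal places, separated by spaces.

wrist centre = target − a_3·(cos φ, sin φ) = (-8.6959, 9.0626)
cos θ_2 = (157.7488−7²−6²)/(2·7·6) = 0.8661; θ_2 = 29.9963° (elbow-up)
β = atan2(9.0626,-8.6959) = 133.8172°; ψ = atan2(2.9997,12.1963) = 13.8175°
θ_1 = β − ψ = 119.9997°
θ_3 = φ − θ_1 − θ_2 = 135.0040° (wrapped to (-180°,180°])

120.000 29.996 135.004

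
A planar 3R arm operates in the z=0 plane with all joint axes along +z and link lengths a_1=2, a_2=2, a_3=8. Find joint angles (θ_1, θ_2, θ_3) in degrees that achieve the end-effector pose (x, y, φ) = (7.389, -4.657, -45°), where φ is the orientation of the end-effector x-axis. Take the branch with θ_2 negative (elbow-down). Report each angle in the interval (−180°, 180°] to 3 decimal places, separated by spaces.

89.995 -120.000 -14.995

wrist centre = target − a_3·(cos φ, sin φ) = (1.7321, 0.9999)
cos θ_2 = (4.0000−2²−2²)/(2·2·2) = -0.5000; θ_2 = -119.9997° (elbow-down)
β = atan2(0.9999,1.7321) = 29.9950°; ψ = atan2(-1.7321,1.0000) = -59.9998°
θ_1 = β − ψ = 89.9949°
θ_3 = φ − θ_1 − θ_2 = -14.9952° (wrapped to (-180°,180°])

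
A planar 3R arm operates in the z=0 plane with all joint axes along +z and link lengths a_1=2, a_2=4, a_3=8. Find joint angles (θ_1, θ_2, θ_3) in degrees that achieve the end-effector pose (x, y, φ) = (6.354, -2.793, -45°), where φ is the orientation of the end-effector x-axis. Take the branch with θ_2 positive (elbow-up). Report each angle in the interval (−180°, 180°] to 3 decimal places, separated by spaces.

-29.998 134.993 -149.995

wrist centre = target − a_3·(cos φ, sin φ) = (0.6971, 2.8639)
cos θ_2 = (8.6877−2²−4²)/(2·2·4) = -0.7070; θ_2 = 134.9930° (elbow-up)
β = atan2(2.8639,0.6971) = 76.3186°; ψ = atan2(2.8288,-0.8281) = 106.3166°
θ_1 = β − ψ = -29.9980°
θ_3 = φ − θ_1 − θ_2 = -149.9950° (wrapped to (-180°,180°])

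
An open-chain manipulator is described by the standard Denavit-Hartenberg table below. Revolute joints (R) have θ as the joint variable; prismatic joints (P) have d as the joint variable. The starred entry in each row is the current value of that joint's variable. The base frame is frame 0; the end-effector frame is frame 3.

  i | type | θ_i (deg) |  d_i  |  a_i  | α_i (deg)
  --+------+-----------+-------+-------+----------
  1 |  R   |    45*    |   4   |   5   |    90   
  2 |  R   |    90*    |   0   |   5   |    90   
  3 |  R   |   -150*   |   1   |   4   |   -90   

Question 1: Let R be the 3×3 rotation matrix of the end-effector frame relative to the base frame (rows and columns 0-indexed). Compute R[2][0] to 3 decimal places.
-0.866

End-effector x-axis (col 0 of R) = (-0.3536,0.3536,-0.8660)
R[2][0] = -0.8660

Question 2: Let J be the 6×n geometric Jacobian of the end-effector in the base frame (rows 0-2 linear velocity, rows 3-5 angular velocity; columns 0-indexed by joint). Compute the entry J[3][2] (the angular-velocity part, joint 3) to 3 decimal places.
0.707

axis z_2 = (0.7071,0.7071,-0.0000); lever o_n−o_2 = (-0.7071,2.1213,-3.4641)
cross product → J_v[:, 2] = (-2.4495,2.4495,2.0000)
J_ω[:, 2] = z_2
entry J[3][2] = 0.7071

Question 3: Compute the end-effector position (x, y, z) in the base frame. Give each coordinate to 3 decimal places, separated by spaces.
after link 1: o_1 = (3.5355, 3.5355, 4.0000)
after link 2: o_2 = (3.5355, 3.5355, 9.0000)
after link 3: o_3 = (2.8284, 5.6569, 5.5359)

2.828 5.657 5.536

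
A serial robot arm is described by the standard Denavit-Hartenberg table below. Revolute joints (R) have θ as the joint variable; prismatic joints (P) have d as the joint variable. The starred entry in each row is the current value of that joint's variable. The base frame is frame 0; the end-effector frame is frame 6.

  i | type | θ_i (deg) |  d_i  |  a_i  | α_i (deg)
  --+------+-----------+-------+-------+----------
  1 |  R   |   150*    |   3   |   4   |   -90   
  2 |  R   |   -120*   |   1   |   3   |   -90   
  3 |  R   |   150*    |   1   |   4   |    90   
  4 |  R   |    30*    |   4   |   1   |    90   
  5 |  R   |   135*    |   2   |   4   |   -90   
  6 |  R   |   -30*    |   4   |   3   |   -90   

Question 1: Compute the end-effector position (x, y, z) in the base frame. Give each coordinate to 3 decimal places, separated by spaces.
5.069 1.829 5.392

after link 1: o_1 = (-3.4641, 2.0000, 3.0000)
after link 2: o_2 = (-2.6651, 0.3840, 5.5981)
after link 3: o_3 = (-3.9151, 3.4151, 3.0981)
after link 4: o_4 = (-1.8002, 6.6941, 4.4306)
after link 5: o_5 = (2.5778, 6.1580, 5.1693)
after link 6: o_6 = (5.0691, 1.8286, 5.3920)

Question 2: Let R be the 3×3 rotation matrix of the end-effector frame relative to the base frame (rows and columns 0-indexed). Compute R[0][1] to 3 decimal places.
0.118

End-effector y-axis (col 1 of R) = (0.1176,0.9928,0.0237)
R[0][1] = 0.1176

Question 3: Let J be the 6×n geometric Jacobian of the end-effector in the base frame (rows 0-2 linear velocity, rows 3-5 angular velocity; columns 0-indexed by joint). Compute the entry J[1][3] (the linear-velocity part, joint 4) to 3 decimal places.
2.400

axis z_3 = (0.6495,0.6250,0.4330); lever o_n−o_3 = (8.9841,-1.5865,2.2940)
cross product → J_v[:, 3] = (2.1207,2.4003,-6.6455)
J_ω[:, 3] = z_3
entry J[1][3] = 2.4003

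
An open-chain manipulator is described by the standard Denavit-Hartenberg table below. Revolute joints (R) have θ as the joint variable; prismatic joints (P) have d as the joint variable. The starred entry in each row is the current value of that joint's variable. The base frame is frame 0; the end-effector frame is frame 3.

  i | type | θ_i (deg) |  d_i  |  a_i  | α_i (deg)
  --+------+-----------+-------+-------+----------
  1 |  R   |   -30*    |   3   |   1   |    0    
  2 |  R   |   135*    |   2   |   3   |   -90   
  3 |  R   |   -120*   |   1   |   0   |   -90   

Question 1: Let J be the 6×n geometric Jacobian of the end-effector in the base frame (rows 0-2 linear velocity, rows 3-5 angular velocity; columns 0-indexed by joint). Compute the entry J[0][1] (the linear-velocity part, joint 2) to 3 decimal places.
axis z_1 = (0.0000,0.0000,1.0000); lever o_n−o_1 = (-1.7424,2.6390,2.0000)
cross product → J_v[:, 1] = (-2.6390,-1.7424,0.0000)
J_ω[:, 1] = z_1
entry J[0][1] = -2.6390

-2.639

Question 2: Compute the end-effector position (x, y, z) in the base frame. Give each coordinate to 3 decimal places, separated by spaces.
after link 1: o_1 = (0.8660, -0.5000, 3.0000)
after link 2: o_2 = (0.0896, 2.3978, 5.0000)
after link 3: o_3 = (-0.8764, 2.1390, 5.0000)

-0.876 2.139 5.000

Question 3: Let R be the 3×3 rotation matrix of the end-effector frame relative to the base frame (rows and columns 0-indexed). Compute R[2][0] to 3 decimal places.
0.866

End-effector x-axis (col 0 of R) = (0.1294,-0.4830,0.8660)
R[2][0] = 0.8660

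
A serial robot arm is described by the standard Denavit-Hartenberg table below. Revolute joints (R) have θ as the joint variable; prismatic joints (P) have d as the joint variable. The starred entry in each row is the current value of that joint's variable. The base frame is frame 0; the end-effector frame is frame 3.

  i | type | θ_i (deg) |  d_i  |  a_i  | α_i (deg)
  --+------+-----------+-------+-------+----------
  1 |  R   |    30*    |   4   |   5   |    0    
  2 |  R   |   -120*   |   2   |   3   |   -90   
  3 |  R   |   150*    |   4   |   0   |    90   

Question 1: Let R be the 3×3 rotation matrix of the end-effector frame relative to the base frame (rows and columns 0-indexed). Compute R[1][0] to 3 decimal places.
0.866

End-effector x-axis (col 0 of R) = (-0.0000,0.8660,-0.5000)
R[1][0] = 0.8660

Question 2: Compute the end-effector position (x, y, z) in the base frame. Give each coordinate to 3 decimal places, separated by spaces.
8.330 -0.500 6.000

after link 1: o_1 = (4.3301, 2.5000, 4.0000)
after link 2: o_2 = (4.3301, -0.5000, 6.0000)
after link 3: o_3 = (8.3301, -0.5000, 6.0000)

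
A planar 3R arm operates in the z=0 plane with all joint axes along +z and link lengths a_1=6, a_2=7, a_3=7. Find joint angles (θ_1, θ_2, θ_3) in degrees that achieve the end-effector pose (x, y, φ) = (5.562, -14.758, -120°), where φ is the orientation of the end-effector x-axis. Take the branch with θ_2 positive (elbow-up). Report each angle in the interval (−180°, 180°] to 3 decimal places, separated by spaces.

wrist centre = target − a_3·(cos φ, sin φ) = (9.0620, -8.6958)
cos θ_2 = (157.7372−6²−7²)/(2·6·7) = 0.8659; θ_2 = 30.0122° (elbow-up)
β = atan2(-8.6958,9.0620) = -43.8187°; ψ = atan2(3.5013,12.0614) = 16.1874°
θ_1 = β − ψ = -60.0061°
θ_3 = φ − θ_1 − θ_2 = -90.0061° (wrapped to (-180°,180°])

-60.006 30.012 -90.006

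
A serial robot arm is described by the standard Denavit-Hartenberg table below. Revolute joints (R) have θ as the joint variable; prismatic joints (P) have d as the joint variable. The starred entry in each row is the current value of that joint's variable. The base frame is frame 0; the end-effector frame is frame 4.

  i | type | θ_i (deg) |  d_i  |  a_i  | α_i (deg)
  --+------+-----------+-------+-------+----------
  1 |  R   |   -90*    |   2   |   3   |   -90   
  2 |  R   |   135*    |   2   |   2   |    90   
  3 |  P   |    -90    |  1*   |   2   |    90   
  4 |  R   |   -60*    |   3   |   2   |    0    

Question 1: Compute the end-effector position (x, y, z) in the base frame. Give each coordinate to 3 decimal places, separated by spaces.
-1.000 -3.189 3.225

after link 1: o_1 = (0.0000, -3.0000, 2.0000)
after link 2: o_2 = (2.0000, -1.5858, 0.5858)
after link 3: o_3 = (0.0000, -2.2929, -0.1213)
after link 4: o_4 = (-1.0000, -3.1895, 3.2247)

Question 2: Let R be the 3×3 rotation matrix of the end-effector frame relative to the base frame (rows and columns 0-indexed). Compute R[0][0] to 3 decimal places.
End-effector x-axis (col 0 of R) = (-0.5000,0.6124,0.6124)
R[0][0] = -0.5000

-0.500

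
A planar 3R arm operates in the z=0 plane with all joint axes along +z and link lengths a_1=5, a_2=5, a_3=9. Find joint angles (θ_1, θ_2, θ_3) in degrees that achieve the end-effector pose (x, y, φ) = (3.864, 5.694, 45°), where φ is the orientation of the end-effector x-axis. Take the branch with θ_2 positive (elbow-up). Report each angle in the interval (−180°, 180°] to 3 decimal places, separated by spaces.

120.002 150.000 134.998

wrist centre = target − a_3·(cos φ, sin φ) = (-2.5000, -0.6700)
cos θ_2 = (6.6987−5²−5²)/(2·5·5) = -0.8660; θ_2 = 150.0002° (elbow-up)
β = atan2(-0.6700,-2.5000) = -164.9979°; ψ = atan2(2.5000,0.6699) = 75.0001°
θ_1 = β − ψ = -239.9980°
θ_3 = φ − θ_1 − θ_2 = 134.9978° (wrapped to (-180°,180°])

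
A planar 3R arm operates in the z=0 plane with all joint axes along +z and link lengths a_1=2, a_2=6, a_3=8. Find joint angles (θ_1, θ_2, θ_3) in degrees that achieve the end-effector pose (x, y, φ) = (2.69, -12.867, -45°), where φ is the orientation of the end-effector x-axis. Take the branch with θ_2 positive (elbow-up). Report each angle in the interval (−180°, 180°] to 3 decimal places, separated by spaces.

-134.983 29.982 60.001

wrist centre = target − a_3·(cos φ, sin φ) = (-2.9669, -7.2101)
cos θ_2 = (60.7884−2²−6²)/(2·2·6) = 0.8662; θ_2 = 29.9818° (elbow-up)
β = atan2(-7.2101,-2.9669) = -112.3663°; ψ = atan2(2.9983,7.1971) = 22.6168°
θ_1 = β − ψ = -134.9832°
θ_3 = φ − θ_1 − θ_2 = 60.0014° (wrapped to (-180°,180°])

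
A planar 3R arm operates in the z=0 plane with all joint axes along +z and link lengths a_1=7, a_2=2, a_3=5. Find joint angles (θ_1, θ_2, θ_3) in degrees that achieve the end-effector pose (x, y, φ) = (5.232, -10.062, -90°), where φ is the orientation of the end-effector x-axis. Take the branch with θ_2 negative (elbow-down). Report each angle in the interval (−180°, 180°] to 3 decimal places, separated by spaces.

wrist centre = target − a_3·(cos φ, sin φ) = (5.2320, -5.0620)
cos θ_2 = (52.9977−7²−2²)/(2·7·2) = -0.0001; θ_2 = -90.0048° (elbow-down)
β = atan2(-5.0620,5.2320) = -44.0539°; ψ = atan2(-2.0000,6.9998) = -15.9458°
θ_1 = β − ψ = -28.1081°
θ_3 = φ − θ_1 − θ_2 = 28.1129° (wrapped to (-180°,180°])

-28.108 -90.005 28.113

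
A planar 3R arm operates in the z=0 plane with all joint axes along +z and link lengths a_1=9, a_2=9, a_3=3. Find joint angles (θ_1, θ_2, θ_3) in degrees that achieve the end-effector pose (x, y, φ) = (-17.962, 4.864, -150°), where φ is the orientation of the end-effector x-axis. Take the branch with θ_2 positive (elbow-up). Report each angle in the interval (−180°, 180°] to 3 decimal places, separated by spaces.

wrist centre = target − a_3·(cos φ, sin φ) = (-15.3639, 6.3640)
cos θ_2 = (276.5507−9²−9²)/(2·9·9) = 0.7071; θ_2 = 45.0003° (elbow-up)
β = atan2(6.3640,-15.3639) = 157.4998°; ψ = atan2(6.3640,15.3639) = 22.5002°
θ_1 = β − ψ = 134.9997°
θ_3 = φ − θ_1 − θ_2 = 30.0000° (wrapped to (-180°,180°])

135.000 45.000 30.000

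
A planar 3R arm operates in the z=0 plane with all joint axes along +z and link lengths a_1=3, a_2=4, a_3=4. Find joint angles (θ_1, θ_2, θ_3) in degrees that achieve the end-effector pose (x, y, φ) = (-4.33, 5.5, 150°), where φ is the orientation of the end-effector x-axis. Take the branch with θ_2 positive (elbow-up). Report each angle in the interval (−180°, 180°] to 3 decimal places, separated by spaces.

29.998 120.001 0.002

wrist centre = target − a_3·(cos φ, sin φ) = (-0.8659, 3.5000)
cos θ_2 = (12.9998−3²−4²)/(2·3·4) = -0.5000; θ_2 = 120.0006° (elbow-up)
β = atan2(3.5000,-0.8659) = 103.8959°; ψ = atan2(3.4641,1.0000) = 73.8984°
θ_1 = β − ψ = 29.9976°
θ_3 = φ − θ_1 − θ_2 = 0.0018° (wrapped to (-180°,180°])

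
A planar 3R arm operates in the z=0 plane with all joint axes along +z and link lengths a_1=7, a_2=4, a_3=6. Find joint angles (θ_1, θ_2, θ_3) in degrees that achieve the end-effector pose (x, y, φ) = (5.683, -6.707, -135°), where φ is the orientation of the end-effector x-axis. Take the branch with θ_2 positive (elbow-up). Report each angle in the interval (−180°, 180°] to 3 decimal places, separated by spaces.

-30.002 45.010 -150.008

wrist centre = target − a_3·(cos φ, sin φ) = (9.9256, -2.4644)
cos θ_2 = (104.5914−7²−4²)/(2·7·4) = 0.7070; θ_2 = 45.0095° (elbow-up)
β = atan2(-2.4644,9.9256) = -13.9436°; ψ = atan2(2.8289,9.8280) = 16.0580°
θ_1 = β − ψ = -30.0016°
θ_3 = φ − θ_1 − θ_2 = -150.0079° (wrapped to (-180°,180°])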